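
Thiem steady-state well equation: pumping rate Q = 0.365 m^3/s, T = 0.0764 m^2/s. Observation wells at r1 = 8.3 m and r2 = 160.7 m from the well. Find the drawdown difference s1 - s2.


Thiem equation: s1 - s2 = Q/(2*pi*T) * ln(r2/r1).
ln(r2/r1) = ln(160.7/8.3) = 2.9633.
Q/(2*pi*T) = 0.365 / (2*pi*0.0764) = 0.365 / 0.48 = 0.7604.
s1 - s2 = 0.7604 * 2.9633 = 2.2532 m.

2.2532


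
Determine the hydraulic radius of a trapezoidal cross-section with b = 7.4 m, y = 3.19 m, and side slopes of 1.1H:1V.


For a trapezoidal section with side slope z:
A = (b + z*y)*y = (7.4 + 1.1*3.19)*3.19 = 34.8 m^2.
P = b + 2*y*sqrt(1 + z^2) = 7.4 + 2*3.19*sqrt(1 + 1.1^2) = 16.885 m.
R = A/P = 34.8 / 16.885 = 2.061 m.

2.061


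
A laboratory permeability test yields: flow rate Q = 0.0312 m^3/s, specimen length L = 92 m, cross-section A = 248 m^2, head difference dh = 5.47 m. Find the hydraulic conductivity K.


From K = Q*L / (A*dh):
Numerator: Q*L = 0.0312 * 92 = 2.8704.
Denominator: A*dh = 248 * 5.47 = 1356.56.
K = 2.8704 / 1356.56 = 0.002116 m/s.

0.002116


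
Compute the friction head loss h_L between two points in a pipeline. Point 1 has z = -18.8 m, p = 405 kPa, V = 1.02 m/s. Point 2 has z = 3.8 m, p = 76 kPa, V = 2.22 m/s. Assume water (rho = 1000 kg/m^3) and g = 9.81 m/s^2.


Total head at each section: H = z + p/(rho*g) + V^2/(2g).
H1 = -18.8 + 405*1000/(1000*9.81) + 1.02^2/(2*9.81)
   = -18.8 + 41.284 + 0.053
   = 22.537 m.
H2 = 3.8 + 76*1000/(1000*9.81) + 2.22^2/(2*9.81)
   = 3.8 + 7.747 + 0.2512
   = 11.798 m.
h_L = H1 - H2 = 22.537 - 11.798 = 10.739 m.

10.739


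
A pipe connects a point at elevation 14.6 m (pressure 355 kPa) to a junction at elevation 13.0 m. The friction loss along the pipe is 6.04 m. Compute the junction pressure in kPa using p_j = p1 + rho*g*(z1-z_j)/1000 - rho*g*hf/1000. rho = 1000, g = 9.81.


Junction pressure: p_j = p1 + rho*g*(z1 - z_j)/1000 - rho*g*hf/1000.
Elevation term = 1000*9.81*(14.6 - 13.0)/1000 = 15.696 kPa.
Friction term = 1000*9.81*6.04/1000 = 59.252 kPa.
p_j = 355 + 15.696 - 59.252 = 311.44 kPa.

311.44


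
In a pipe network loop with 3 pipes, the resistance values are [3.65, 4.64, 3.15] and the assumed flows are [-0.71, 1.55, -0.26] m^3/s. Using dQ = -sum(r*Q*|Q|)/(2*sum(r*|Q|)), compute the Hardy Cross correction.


Numerator terms (r*Q*|Q|): 3.65*-0.71*|-0.71| = -1.84; 4.64*1.55*|1.55| = 11.1476; 3.15*-0.26*|-0.26| = -0.2129.
Sum of numerator = 9.0947.
Denominator terms (r*|Q|): 3.65*|-0.71| = 2.5915; 4.64*|1.55| = 7.192; 3.15*|-0.26| = 0.819.
2 * sum of denominator = 2 * 10.6025 = 21.205.
dQ = -9.0947 / 21.205 = -0.4289 m^3/s.

-0.4289


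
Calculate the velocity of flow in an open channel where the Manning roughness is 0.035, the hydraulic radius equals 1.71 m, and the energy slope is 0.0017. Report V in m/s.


Manning's equation gives V = (1/n) * R^(2/3) * S^(1/2).
First, compute R^(2/3) = 1.71^(2/3) = 1.43.
Next, S^(1/2) = 0.0017^(1/2) = 0.041231.
Then 1/n = 1/0.035 = 28.57.
V = 28.57 * 1.43 * 0.041231 = 1.6846 m/s.

1.6846


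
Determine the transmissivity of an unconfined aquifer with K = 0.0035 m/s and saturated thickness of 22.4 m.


Transmissivity is defined as T = K * h.
T = 0.0035 * 22.4
  = 0.0784 m^2/s.

0.0784


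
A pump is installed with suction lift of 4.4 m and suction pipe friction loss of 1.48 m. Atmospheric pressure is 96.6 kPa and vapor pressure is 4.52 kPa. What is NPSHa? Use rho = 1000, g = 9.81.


NPSHa = p_atm/(rho*g) - z_s - hf_s - p_vap/(rho*g).
p_atm/(rho*g) = 96.6*1000 / (1000*9.81) = 9.847 m.
p_vap/(rho*g) = 4.52*1000 / (1000*9.81) = 0.461 m.
NPSHa = 9.847 - 4.4 - 1.48 - 0.461
      = 3.51 m.

3.51


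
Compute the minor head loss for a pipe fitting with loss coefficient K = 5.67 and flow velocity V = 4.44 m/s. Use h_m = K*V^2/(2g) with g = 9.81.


Minor loss formula: h_m = K * V^2/(2g).
V^2 = 4.44^2 = 19.7136.
V^2/(2g) = 19.7136 / 19.62 = 1.0048 m.
h_m = 5.67 * 1.0048 = 5.697 m.

5.697


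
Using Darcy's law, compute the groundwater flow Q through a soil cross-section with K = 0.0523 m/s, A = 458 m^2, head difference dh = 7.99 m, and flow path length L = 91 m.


Darcy's law: Q = K * A * i, where i = dh/L.
Hydraulic gradient i = 7.99 / 91 = 0.087802.
Q = 0.0523 * 458 * 0.087802
  = 2.1032 m^3/s.

2.1032


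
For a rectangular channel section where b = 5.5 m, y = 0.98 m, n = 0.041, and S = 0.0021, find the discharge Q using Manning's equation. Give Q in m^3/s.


For a rectangular channel, the cross-sectional area A = b * y = 5.5 * 0.98 = 5.39 m^2.
The wetted perimeter P = b + 2y = 5.5 + 2*0.98 = 7.46 m.
Hydraulic radius R = A/P = 5.39/7.46 = 0.7225 m.
Velocity V = (1/n)*R^(2/3)*S^(1/2) = (1/0.041)*0.7225^(2/3)*0.0021^(1/2) = 0.9 m/s.
Discharge Q = A * V = 5.39 * 0.9 = 4.851 m^3/s.

4.851


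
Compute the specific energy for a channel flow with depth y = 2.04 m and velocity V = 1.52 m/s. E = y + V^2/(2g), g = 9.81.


Specific energy E = y + V^2/(2g).
Velocity head = V^2/(2g) = 1.52^2 / (2*9.81) = 2.3104 / 19.62 = 0.1178 m.
E = 2.04 + 0.1178 = 2.1578 m.

2.1578


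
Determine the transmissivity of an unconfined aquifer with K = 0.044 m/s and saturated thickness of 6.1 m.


Transmissivity is defined as T = K * h.
T = 0.044 * 6.1
  = 0.2684 m^2/s.

0.2684


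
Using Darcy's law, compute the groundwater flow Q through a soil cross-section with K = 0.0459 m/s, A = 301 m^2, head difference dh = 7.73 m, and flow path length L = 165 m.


Darcy's law: Q = K * A * i, where i = dh/L.
Hydraulic gradient i = 7.73 / 165 = 0.046848.
Q = 0.0459 * 301 * 0.046848
  = 0.6473 m^3/s.

0.6473


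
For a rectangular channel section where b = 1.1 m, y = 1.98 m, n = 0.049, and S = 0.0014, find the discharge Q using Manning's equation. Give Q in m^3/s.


For a rectangular channel, the cross-sectional area A = b * y = 1.1 * 1.98 = 2.18 m^2.
The wetted perimeter P = b + 2y = 1.1 + 2*1.98 = 5.06 m.
Hydraulic radius R = A/P = 2.18/5.06 = 0.4304 m.
Velocity V = (1/n)*R^(2/3)*S^(1/2) = (1/0.049)*0.4304^(2/3)*0.0014^(1/2) = 0.4353 m/s.
Discharge Q = A * V = 2.18 * 0.4353 = 0.948 m^3/s.

0.948


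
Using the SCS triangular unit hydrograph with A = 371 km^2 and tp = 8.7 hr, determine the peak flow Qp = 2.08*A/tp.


SCS formula: Qp = 2.08 * A / tp.
Qp = 2.08 * 371 / 8.7
   = 771.68 / 8.7
   = 88.7 m^3/s per cm.

88.7


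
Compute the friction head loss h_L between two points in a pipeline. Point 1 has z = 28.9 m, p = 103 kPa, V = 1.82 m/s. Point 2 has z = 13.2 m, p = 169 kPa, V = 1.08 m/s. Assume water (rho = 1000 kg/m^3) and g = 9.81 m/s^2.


Total head at each section: H = z + p/(rho*g) + V^2/(2g).
H1 = 28.9 + 103*1000/(1000*9.81) + 1.82^2/(2*9.81)
   = 28.9 + 10.499 + 0.1688
   = 39.568 m.
H2 = 13.2 + 169*1000/(1000*9.81) + 1.08^2/(2*9.81)
   = 13.2 + 17.227 + 0.0594
   = 30.487 m.
h_L = H1 - H2 = 39.568 - 30.487 = 9.082 m.

9.082


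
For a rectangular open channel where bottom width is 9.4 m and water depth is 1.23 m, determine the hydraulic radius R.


For a rectangular section:
Flow area A = b * y = 9.4 * 1.23 = 11.56 m^2.
Wetted perimeter P = b + 2y = 9.4 + 2*1.23 = 11.86 m.
Hydraulic radius R = A/P = 11.56 / 11.86 = 0.9749 m.

0.9749


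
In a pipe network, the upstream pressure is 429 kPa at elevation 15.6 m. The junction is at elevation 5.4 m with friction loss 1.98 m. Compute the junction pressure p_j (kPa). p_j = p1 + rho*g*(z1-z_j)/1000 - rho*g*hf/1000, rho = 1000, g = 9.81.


Junction pressure: p_j = p1 + rho*g*(z1 - z_j)/1000 - rho*g*hf/1000.
Elevation term = 1000*9.81*(15.6 - 5.4)/1000 = 100.062 kPa.
Friction term = 1000*9.81*1.98/1000 = 19.424 kPa.
p_j = 429 + 100.062 - 19.424 = 509.64 kPa.

509.64


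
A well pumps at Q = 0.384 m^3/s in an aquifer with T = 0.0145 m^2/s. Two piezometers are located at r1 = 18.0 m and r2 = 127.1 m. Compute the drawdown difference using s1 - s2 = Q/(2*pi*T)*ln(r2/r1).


Thiem equation: s1 - s2 = Q/(2*pi*T) * ln(r2/r1).
ln(r2/r1) = ln(127.1/18.0) = 1.9546.
Q/(2*pi*T) = 0.384 / (2*pi*0.0145) = 0.384 / 0.0911 = 4.2149.
s1 - s2 = 4.2149 * 1.9546 = 8.2384 m.

8.2384


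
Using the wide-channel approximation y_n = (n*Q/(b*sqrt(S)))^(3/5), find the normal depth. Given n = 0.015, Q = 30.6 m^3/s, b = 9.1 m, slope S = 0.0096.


We use the wide-channel approximation y_n = (n*Q/(b*sqrt(S)))^(3/5).
sqrt(S) = sqrt(0.0096) = 0.09798.
Numerator: n*Q = 0.015 * 30.6 = 0.459.
Denominator: b*sqrt(S) = 9.1 * 0.09798 = 0.891618.
arg = 0.5148.
y_n = 0.5148^(3/5) = 0.6714 m.

0.6714


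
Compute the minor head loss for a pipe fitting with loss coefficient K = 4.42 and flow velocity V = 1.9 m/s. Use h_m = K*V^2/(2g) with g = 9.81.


Minor loss formula: h_m = K * V^2/(2g).
V^2 = 1.9^2 = 3.61.
V^2/(2g) = 3.61 / 19.62 = 0.184 m.
h_m = 4.42 * 0.184 = 0.8133 m.

0.8133


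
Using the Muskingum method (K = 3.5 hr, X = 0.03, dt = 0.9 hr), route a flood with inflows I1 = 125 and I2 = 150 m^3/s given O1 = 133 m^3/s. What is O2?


Muskingum coefficients:
denom = 2*K*(1-X) + dt = 2*3.5*(1-0.03) + 0.9 = 7.69.
C0 = (dt - 2*K*X)/denom = (0.9 - 2*3.5*0.03)/7.69 = 0.0897.
C1 = (dt + 2*K*X)/denom = (0.9 + 2*3.5*0.03)/7.69 = 0.1443.
C2 = (2*K*(1-X) - dt)/denom = 0.7659.
O2 = C0*I2 + C1*I1 + C2*O1
   = 0.0897*150 + 0.1443*125 + 0.7659*133
   = 133.37 m^3/s.

133.37


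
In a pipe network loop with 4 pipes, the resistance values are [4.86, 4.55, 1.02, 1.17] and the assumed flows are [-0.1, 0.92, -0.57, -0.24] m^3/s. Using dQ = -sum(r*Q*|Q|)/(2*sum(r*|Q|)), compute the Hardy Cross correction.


Numerator terms (r*Q*|Q|): 4.86*-0.1*|-0.1| = -0.0486; 4.55*0.92*|0.92| = 3.8511; 1.02*-0.57*|-0.57| = -0.3314; 1.17*-0.24*|-0.24| = -0.0674.
Sum of numerator = 3.4037.
Denominator terms (r*|Q|): 4.86*|-0.1| = 0.486; 4.55*|0.92| = 4.186; 1.02*|-0.57| = 0.5814; 1.17*|-0.24| = 0.2808.
2 * sum of denominator = 2 * 5.5342 = 11.0684.
dQ = -3.4037 / 11.0684 = -0.3075 m^3/s.

-0.3075


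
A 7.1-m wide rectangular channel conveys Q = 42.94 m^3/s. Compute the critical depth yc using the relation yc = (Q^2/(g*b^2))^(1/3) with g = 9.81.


Using yc = (Q^2 / (g * b^2))^(1/3):
Q^2 = 42.94^2 = 1843.84.
g * b^2 = 9.81 * 7.1^2 = 9.81 * 50.41 = 494.52.
Q^2 / (g*b^2) = 1843.84 / 494.52 = 3.7285.
yc = 3.7285^(1/3) = 1.5506 m.

1.5506


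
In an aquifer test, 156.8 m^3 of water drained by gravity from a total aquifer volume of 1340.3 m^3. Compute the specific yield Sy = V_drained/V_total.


Specific yield Sy = Volume drained / Total volume.
Sy = 156.8 / 1340.3
   = 0.117.

0.117


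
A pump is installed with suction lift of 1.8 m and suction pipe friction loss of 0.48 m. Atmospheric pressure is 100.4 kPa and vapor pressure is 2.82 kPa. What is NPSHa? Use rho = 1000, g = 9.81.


NPSHa = p_atm/(rho*g) - z_s - hf_s - p_vap/(rho*g).
p_atm/(rho*g) = 100.4*1000 / (1000*9.81) = 10.234 m.
p_vap/(rho*g) = 2.82*1000 / (1000*9.81) = 0.287 m.
NPSHa = 10.234 - 1.8 - 0.48 - 0.287
      = 7.67 m.

7.67


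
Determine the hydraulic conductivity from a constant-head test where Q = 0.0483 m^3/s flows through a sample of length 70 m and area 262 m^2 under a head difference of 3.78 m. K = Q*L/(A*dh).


From K = Q*L / (A*dh):
Numerator: Q*L = 0.0483 * 70 = 3.381.
Denominator: A*dh = 262 * 3.78 = 990.36.
K = 3.381 / 990.36 = 0.003414 m/s.

0.003414


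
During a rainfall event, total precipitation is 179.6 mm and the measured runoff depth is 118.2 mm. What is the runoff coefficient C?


The runoff coefficient C = runoff depth / rainfall depth.
C = 118.2 / 179.6
  = 0.6581.

0.6581


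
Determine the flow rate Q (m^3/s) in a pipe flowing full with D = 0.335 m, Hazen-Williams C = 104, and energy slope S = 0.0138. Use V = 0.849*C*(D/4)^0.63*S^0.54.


For a full circular pipe, R = D/4 = 0.335/4 = 0.0838 m.
V = 0.849 * 104 * 0.0838^0.63 * 0.0138^0.54
  = 0.849 * 104 * 0.209643 * 0.098977
  = 1.8321 m/s.
Pipe area A = pi*D^2/4 = pi*0.335^2/4 = 0.0881 m^2.
Q = A * V = 0.0881 * 1.8321 = 0.1615 m^3/s.

0.1615


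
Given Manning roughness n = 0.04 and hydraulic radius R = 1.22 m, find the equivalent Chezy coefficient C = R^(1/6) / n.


The Chezy coefficient relates to Manning's n through C = R^(1/6) / n.
R^(1/6) = 1.22^(1/6) = 1.033697.
C = 1.033697 / 0.04 = 25.84 m^(1/2)/s.

25.84


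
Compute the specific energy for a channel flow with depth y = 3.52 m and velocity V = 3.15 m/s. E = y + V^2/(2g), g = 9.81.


Specific energy E = y + V^2/(2g).
Velocity head = V^2/(2g) = 3.15^2 / (2*9.81) = 9.9225 / 19.62 = 0.5057 m.
E = 3.52 + 0.5057 = 4.0257 m.

4.0257


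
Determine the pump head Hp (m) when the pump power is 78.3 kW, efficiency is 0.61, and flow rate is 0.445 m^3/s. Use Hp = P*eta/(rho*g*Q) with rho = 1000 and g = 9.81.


Pump head formula: Hp = P * eta / (rho * g * Q).
Numerator: P * eta = 78.3 * 1000 * 0.61 = 47763.0 W.
Denominator: rho * g * Q = 1000 * 9.81 * 0.445 = 4365.45.
Hp = 47763.0 / 4365.45 = 10.94 m.

10.94


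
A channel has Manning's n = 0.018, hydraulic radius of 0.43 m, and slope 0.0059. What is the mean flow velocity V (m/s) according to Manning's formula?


Manning's equation gives V = (1/n) * R^(2/3) * S^(1/2).
First, compute R^(2/3) = 0.43^(2/3) = 0.5697.
Next, S^(1/2) = 0.0059^(1/2) = 0.076811.
Then 1/n = 1/0.018 = 55.56.
V = 55.56 * 0.5697 * 0.076811 = 2.4311 m/s.

2.4311


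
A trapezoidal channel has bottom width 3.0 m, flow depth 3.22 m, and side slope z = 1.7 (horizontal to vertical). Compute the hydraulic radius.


For a trapezoidal section with side slope z:
A = (b + z*y)*y = (3.0 + 1.7*3.22)*3.22 = 27.286 m^2.
P = b + 2*y*sqrt(1 + z^2) = 3.0 + 2*3.22*sqrt(1 + 1.7^2) = 15.702 m.
R = A/P = 27.286 / 15.702 = 1.7378 m.

1.7378


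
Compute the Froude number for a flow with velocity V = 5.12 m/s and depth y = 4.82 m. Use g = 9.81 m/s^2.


The Froude number is defined as Fr = V / sqrt(g*y).
g*y = 9.81 * 4.82 = 47.2842.
sqrt(g*y) = sqrt(47.2842) = 6.8764.
Fr = 5.12 / 6.8764 = 0.7446.

0.7446


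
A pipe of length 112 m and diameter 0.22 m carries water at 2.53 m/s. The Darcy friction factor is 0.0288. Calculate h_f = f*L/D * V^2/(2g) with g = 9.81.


Darcy-Weisbach equation: h_f = f * (L/D) * V^2/(2g).
f * L/D = 0.0288 * 112/0.22 = 14.6618.
V^2/(2g) = 2.53^2 / (2*9.81) = 6.4009 / 19.62 = 0.3262 m.
h_f = 14.6618 * 0.3262 = 4.783 m.

4.783


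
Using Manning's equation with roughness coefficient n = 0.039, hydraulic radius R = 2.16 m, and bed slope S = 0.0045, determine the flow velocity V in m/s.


Manning's equation gives V = (1/n) * R^(2/3) * S^(1/2).
First, compute R^(2/3) = 2.16^(2/3) = 1.671.
Next, S^(1/2) = 0.0045^(1/2) = 0.067082.
Then 1/n = 1/0.039 = 25.64.
V = 25.64 * 1.671 * 0.067082 = 2.8742 m/s.

2.8742


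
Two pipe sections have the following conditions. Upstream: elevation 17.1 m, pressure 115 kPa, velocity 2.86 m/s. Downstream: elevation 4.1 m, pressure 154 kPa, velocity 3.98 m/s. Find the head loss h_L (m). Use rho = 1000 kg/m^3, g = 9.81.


Total head at each section: H = z + p/(rho*g) + V^2/(2g).
H1 = 17.1 + 115*1000/(1000*9.81) + 2.86^2/(2*9.81)
   = 17.1 + 11.723 + 0.4169
   = 29.24 m.
H2 = 4.1 + 154*1000/(1000*9.81) + 3.98^2/(2*9.81)
   = 4.1 + 15.698 + 0.8074
   = 20.606 m.
h_L = H1 - H2 = 29.24 - 20.606 = 8.634 m.

8.634


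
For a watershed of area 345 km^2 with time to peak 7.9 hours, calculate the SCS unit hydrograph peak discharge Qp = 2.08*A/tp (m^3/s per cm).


SCS formula: Qp = 2.08 * A / tp.
Qp = 2.08 * 345 / 7.9
   = 717.6 / 7.9
   = 90.84 m^3/s per cm.

90.84


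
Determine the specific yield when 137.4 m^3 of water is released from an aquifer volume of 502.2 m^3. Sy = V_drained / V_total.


Specific yield Sy = Volume drained / Total volume.
Sy = 137.4 / 502.2
   = 0.2736.

0.2736


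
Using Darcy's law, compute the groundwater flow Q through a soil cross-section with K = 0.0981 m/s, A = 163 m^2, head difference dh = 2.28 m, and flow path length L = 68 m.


Darcy's law: Q = K * A * i, where i = dh/L.
Hydraulic gradient i = 2.28 / 68 = 0.033529.
Q = 0.0981 * 163 * 0.033529
  = 0.5361 m^3/s.

0.5361


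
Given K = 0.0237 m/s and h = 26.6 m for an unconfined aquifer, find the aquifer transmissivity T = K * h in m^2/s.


Transmissivity is defined as T = K * h.
T = 0.0237 * 26.6
  = 0.6304 m^2/s.

0.6304


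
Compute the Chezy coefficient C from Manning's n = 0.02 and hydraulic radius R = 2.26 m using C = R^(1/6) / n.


The Chezy coefficient relates to Manning's n through C = R^(1/6) / n.
R^(1/6) = 2.26^(1/6) = 1.145561.
C = 1.145561 / 0.02 = 57.28 m^(1/2)/s.

57.28


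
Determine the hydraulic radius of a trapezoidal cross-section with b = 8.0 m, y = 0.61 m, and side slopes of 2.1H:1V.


For a trapezoidal section with side slope z:
A = (b + z*y)*y = (8.0 + 2.1*0.61)*0.61 = 5.661 m^2.
P = b + 2*y*sqrt(1 + z^2) = 8.0 + 2*0.61*sqrt(1 + 2.1^2) = 10.838 m.
R = A/P = 5.661 / 10.838 = 0.5224 m.

0.5224


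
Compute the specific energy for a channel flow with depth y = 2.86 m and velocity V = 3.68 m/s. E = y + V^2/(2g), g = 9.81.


Specific energy E = y + V^2/(2g).
Velocity head = V^2/(2g) = 3.68^2 / (2*9.81) = 13.5424 / 19.62 = 0.6902 m.
E = 2.86 + 0.6902 = 3.5502 m.

3.5502


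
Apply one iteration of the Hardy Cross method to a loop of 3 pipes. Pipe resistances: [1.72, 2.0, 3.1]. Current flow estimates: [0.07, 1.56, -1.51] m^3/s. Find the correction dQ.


Numerator terms (r*Q*|Q|): 1.72*0.07*|0.07| = 0.0084; 2.0*1.56*|1.56| = 4.8672; 3.1*-1.51*|-1.51| = -7.0683.
Sum of numerator = -2.1927.
Denominator terms (r*|Q|): 1.72*|0.07| = 0.1204; 2.0*|1.56| = 3.12; 3.1*|-1.51| = 4.681.
2 * sum of denominator = 2 * 7.9214 = 15.8428.
dQ = --2.1927 / 15.8428 = 0.1384 m^3/s.

0.1384


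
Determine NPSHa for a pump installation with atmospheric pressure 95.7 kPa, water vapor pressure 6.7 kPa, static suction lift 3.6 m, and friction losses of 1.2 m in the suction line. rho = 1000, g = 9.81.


NPSHa = p_atm/(rho*g) - z_s - hf_s - p_vap/(rho*g).
p_atm/(rho*g) = 95.7*1000 / (1000*9.81) = 9.755 m.
p_vap/(rho*g) = 6.7*1000 / (1000*9.81) = 0.683 m.
NPSHa = 9.755 - 3.6 - 1.2 - 0.683
      = 4.27 m.

4.27


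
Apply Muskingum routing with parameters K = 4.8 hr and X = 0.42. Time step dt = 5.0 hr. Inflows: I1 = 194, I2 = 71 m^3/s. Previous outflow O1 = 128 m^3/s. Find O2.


Muskingum coefficients:
denom = 2*K*(1-X) + dt = 2*4.8*(1-0.42) + 5.0 = 10.568.
C0 = (dt - 2*K*X)/denom = (5.0 - 2*4.8*0.42)/10.568 = 0.0916.
C1 = (dt + 2*K*X)/denom = (5.0 + 2*4.8*0.42)/10.568 = 0.8547.
C2 = (2*K*(1-X) - dt)/denom = 0.0537.
O2 = C0*I2 + C1*I1 + C2*O1
   = 0.0916*71 + 0.8547*194 + 0.0537*128
   = 179.19 m^3/s.

179.19


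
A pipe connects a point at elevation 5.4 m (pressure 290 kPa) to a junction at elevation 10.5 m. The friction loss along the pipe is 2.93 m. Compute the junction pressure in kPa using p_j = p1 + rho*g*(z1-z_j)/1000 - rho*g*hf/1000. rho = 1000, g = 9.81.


Junction pressure: p_j = p1 + rho*g*(z1 - z_j)/1000 - rho*g*hf/1000.
Elevation term = 1000*9.81*(5.4 - 10.5)/1000 = -50.031 kPa.
Friction term = 1000*9.81*2.93/1000 = 28.743 kPa.
p_j = 290 + -50.031 - 28.743 = 211.23 kPa.

211.23


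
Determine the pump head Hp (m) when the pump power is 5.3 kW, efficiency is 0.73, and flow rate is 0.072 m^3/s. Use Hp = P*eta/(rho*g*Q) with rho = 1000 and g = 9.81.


Pump head formula: Hp = P * eta / (rho * g * Q).
Numerator: P * eta = 5.3 * 1000 * 0.73 = 3869.0 W.
Denominator: rho * g * Q = 1000 * 9.81 * 0.072 = 706.32.
Hp = 3869.0 / 706.32 = 5.48 m.

5.48


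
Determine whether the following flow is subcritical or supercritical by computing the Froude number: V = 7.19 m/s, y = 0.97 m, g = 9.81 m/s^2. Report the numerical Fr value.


The Froude number is defined as Fr = V / sqrt(g*y).
g*y = 9.81 * 0.97 = 9.5157.
sqrt(g*y) = sqrt(9.5157) = 3.0848.
Fr = 7.19 / 3.0848 = 2.3308.
Since Fr > 1, the flow is supercritical.

2.3308


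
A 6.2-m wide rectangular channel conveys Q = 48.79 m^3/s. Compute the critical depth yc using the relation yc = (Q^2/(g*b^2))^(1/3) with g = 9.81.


Using yc = (Q^2 / (g * b^2))^(1/3):
Q^2 = 48.79^2 = 2380.46.
g * b^2 = 9.81 * 6.2^2 = 9.81 * 38.44 = 377.1.
Q^2 / (g*b^2) = 2380.46 / 377.1 = 6.3125.
yc = 6.3125^(1/3) = 1.8481 m.

1.8481


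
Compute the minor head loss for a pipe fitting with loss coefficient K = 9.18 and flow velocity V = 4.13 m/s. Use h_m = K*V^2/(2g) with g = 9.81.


Minor loss formula: h_m = K * V^2/(2g).
V^2 = 4.13^2 = 17.0569.
V^2/(2g) = 17.0569 / 19.62 = 0.8694 m.
h_m = 9.18 * 0.8694 = 7.9808 m.

7.9808


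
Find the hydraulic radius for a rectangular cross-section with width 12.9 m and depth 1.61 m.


For a rectangular section:
Flow area A = b * y = 12.9 * 1.61 = 20.77 m^2.
Wetted perimeter P = b + 2y = 12.9 + 2*1.61 = 16.12 m.
Hydraulic radius R = A/P = 20.77 / 16.12 = 1.2884 m.

1.2884


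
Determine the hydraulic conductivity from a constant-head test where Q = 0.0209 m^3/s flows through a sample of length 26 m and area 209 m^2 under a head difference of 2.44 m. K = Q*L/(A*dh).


From K = Q*L / (A*dh):
Numerator: Q*L = 0.0209 * 26 = 0.5434.
Denominator: A*dh = 209 * 2.44 = 509.96.
K = 0.5434 / 509.96 = 0.001066 m/s.

0.001066


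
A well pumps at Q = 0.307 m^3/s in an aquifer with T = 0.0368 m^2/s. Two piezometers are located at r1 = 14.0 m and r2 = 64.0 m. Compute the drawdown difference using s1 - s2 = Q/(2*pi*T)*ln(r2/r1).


Thiem equation: s1 - s2 = Q/(2*pi*T) * ln(r2/r1).
ln(r2/r1) = ln(64.0/14.0) = 1.5198.
Q/(2*pi*T) = 0.307 / (2*pi*0.0368) = 0.307 / 0.2312 = 1.3277.
s1 - s2 = 1.3277 * 1.5198 = 2.0179 m.

2.0179


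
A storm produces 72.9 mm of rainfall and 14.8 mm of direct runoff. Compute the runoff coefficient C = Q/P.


The runoff coefficient C = runoff depth / rainfall depth.
C = 14.8 / 72.9
  = 0.203.

0.203


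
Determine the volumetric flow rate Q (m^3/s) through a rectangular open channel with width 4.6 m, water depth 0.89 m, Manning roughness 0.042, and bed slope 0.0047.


For a rectangular channel, the cross-sectional area A = b * y = 4.6 * 0.89 = 4.09 m^2.
The wetted perimeter P = b + 2y = 4.6 + 2*0.89 = 6.38 m.
Hydraulic radius R = A/P = 4.09/6.38 = 0.6417 m.
Velocity V = (1/n)*R^(2/3)*S^(1/2) = (1/0.042)*0.6417^(2/3)*0.0047^(1/2) = 1.2144 m/s.
Discharge Q = A * V = 4.09 * 1.2144 = 4.972 m^3/s.

4.972


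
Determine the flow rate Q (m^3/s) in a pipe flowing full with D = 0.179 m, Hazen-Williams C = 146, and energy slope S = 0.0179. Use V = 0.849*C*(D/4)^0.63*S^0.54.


For a full circular pipe, R = D/4 = 0.179/4 = 0.0447 m.
V = 0.849 * 146 * 0.0447^0.63 * 0.0179^0.54
  = 0.849 * 146 * 0.141254 * 0.113904
  = 1.9943 m/s.
Pipe area A = pi*D^2/4 = pi*0.179^2/4 = 0.0252 m^2.
Q = A * V = 0.0252 * 1.9943 = 0.0502 m^3/s.

0.0502


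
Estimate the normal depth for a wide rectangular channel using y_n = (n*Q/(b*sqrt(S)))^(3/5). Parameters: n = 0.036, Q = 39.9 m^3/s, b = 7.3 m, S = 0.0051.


We use the wide-channel approximation y_n = (n*Q/(b*sqrt(S)))^(3/5).
sqrt(S) = sqrt(0.0051) = 0.071414.
Numerator: n*Q = 0.036 * 39.9 = 1.4364.
Denominator: b*sqrt(S) = 7.3 * 0.071414 = 0.521322.
arg = 2.7553.
y_n = 2.7553^(3/5) = 1.837 m.

1.837


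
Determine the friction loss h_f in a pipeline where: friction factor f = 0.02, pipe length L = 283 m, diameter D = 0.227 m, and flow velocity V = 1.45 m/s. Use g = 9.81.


Darcy-Weisbach equation: h_f = f * (L/D) * V^2/(2g).
f * L/D = 0.02 * 283/0.227 = 24.9339.
V^2/(2g) = 1.45^2 / (2*9.81) = 2.1025 / 19.62 = 0.1072 m.
h_f = 24.9339 * 0.1072 = 2.672 m.

2.672


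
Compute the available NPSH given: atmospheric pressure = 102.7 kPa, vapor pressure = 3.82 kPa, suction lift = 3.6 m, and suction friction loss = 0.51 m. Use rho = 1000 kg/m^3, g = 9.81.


NPSHa = p_atm/(rho*g) - z_s - hf_s - p_vap/(rho*g).
p_atm/(rho*g) = 102.7*1000 / (1000*9.81) = 10.469 m.
p_vap/(rho*g) = 3.82*1000 / (1000*9.81) = 0.389 m.
NPSHa = 10.469 - 3.6 - 0.51 - 0.389
      = 5.97 m.

5.97


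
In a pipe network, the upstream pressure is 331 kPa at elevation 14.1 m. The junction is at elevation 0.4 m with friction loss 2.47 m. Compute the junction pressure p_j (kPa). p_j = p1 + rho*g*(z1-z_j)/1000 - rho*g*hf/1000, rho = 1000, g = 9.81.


Junction pressure: p_j = p1 + rho*g*(z1 - z_j)/1000 - rho*g*hf/1000.
Elevation term = 1000*9.81*(14.1 - 0.4)/1000 = 134.397 kPa.
Friction term = 1000*9.81*2.47/1000 = 24.231 kPa.
p_j = 331 + 134.397 - 24.231 = 441.17 kPa.

441.17


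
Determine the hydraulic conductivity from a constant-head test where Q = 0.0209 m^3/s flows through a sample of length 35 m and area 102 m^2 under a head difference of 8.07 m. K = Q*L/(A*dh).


From K = Q*L / (A*dh):
Numerator: Q*L = 0.0209 * 35 = 0.7315.
Denominator: A*dh = 102 * 8.07 = 823.14.
K = 0.7315 / 823.14 = 0.000889 m/s.

0.000889


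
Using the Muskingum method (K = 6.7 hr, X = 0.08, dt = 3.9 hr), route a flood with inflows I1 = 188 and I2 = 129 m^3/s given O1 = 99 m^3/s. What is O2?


Muskingum coefficients:
denom = 2*K*(1-X) + dt = 2*6.7*(1-0.08) + 3.9 = 16.228.
C0 = (dt - 2*K*X)/denom = (3.9 - 2*6.7*0.08)/16.228 = 0.1743.
C1 = (dt + 2*K*X)/denom = (3.9 + 2*6.7*0.08)/16.228 = 0.3064.
C2 = (2*K*(1-X) - dt)/denom = 0.5193.
O2 = C0*I2 + C1*I1 + C2*O1
   = 0.1743*129 + 0.3064*188 + 0.5193*99
   = 131.5 m^3/s.

131.5


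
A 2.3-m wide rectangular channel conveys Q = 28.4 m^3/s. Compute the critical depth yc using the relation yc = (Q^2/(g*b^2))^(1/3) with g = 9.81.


Using yc = (Q^2 / (g * b^2))^(1/3):
Q^2 = 28.4^2 = 806.56.
g * b^2 = 9.81 * 2.3^2 = 9.81 * 5.29 = 51.89.
Q^2 / (g*b^2) = 806.56 / 51.89 = 15.5437.
yc = 15.5437^(1/3) = 2.4956 m.

2.4956


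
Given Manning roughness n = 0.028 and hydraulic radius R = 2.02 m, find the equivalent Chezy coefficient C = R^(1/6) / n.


The Chezy coefficient relates to Manning's n through C = R^(1/6) / n.
R^(1/6) = 2.02^(1/6) = 1.124325.
C = 1.124325 / 0.028 = 40.15 m^(1/2)/s.

40.15


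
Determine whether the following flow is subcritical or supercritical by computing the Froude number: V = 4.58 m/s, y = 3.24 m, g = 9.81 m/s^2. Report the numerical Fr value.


The Froude number is defined as Fr = V / sqrt(g*y).
g*y = 9.81 * 3.24 = 31.7844.
sqrt(g*y) = sqrt(31.7844) = 5.6378.
Fr = 4.58 / 5.6378 = 0.8124.
Since Fr < 1, the flow is subcritical.

0.8124


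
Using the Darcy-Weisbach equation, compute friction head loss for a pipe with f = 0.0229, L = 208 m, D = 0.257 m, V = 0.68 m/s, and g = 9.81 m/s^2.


Darcy-Weisbach equation: h_f = f * (L/D) * V^2/(2g).
f * L/D = 0.0229 * 208/0.257 = 18.5339.
V^2/(2g) = 0.68^2 / (2*9.81) = 0.4624 / 19.62 = 0.0236 m.
h_f = 18.5339 * 0.0236 = 0.437 m.

0.437


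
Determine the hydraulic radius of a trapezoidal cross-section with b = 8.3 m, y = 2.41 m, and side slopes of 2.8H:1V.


For a trapezoidal section with side slope z:
A = (b + z*y)*y = (8.3 + 2.8*2.41)*2.41 = 36.266 m^2.
P = b + 2*y*sqrt(1 + z^2) = 8.3 + 2*2.41*sqrt(1 + 2.8^2) = 22.631 m.
R = A/P = 36.266 / 22.631 = 1.6025 m.

1.6025


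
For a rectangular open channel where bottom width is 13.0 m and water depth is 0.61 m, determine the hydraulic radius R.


For a rectangular section:
Flow area A = b * y = 13.0 * 0.61 = 7.93 m^2.
Wetted perimeter P = b + 2y = 13.0 + 2*0.61 = 14.22 m.
Hydraulic radius R = A/P = 7.93 / 14.22 = 0.5577 m.

0.5577


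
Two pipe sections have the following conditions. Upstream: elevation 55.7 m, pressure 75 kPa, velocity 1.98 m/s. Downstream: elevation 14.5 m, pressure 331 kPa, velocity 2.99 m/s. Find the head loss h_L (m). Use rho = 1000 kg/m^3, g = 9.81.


Total head at each section: H = z + p/(rho*g) + V^2/(2g).
H1 = 55.7 + 75*1000/(1000*9.81) + 1.98^2/(2*9.81)
   = 55.7 + 7.645 + 0.1998
   = 63.545 m.
H2 = 14.5 + 331*1000/(1000*9.81) + 2.99^2/(2*9.81)
   = 14.5 + 33.741 + 0.4557
   = 48.697 m.
h_L = H1 - H2 = 63.545 - 48.697 = 14.848 m.

14.848


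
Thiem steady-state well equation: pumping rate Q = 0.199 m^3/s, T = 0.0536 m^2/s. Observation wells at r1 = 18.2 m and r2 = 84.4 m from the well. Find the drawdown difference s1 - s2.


Thiem equation: s1 - s2 = Q/(2*pi*T) * ln(r2/r1).
ln(r2/r1) = ln(84.4/18.2) = 1.5341.
Q/(2*pi*T) = 0.199 / (2*pi*0.0536) = 0.199 / 0.3368 = 0.5909.
s1 - s2 = 0.5909 * 1.5341 = 0.9065 m.

0.9065


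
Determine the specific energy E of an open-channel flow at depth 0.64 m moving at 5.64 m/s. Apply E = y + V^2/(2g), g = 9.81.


Specific energy E = y + V^2/(2g).
Velocity head = V^2/(2g) = 5.64^2 / (2*9.81) = 31.8096 / 19.62 = 1.6213 m.
E = 0.64 + 1.6213 = 2.2613 m.

2.2613


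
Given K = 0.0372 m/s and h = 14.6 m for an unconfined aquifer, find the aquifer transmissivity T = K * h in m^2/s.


Transmissivity is defined as T = K * h.
T = 0.0372 * 14.6
  = 0.5431 m^2/s.

0.5431


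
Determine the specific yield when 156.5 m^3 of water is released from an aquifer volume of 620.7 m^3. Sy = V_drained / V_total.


Specific yield Sy = Volume drained / Total volume.
Sy = 156.5 / 620.7
   = 0.2521.

0.2521


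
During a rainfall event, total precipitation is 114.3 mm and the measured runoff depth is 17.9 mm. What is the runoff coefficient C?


The runoff coefficient C = runoff depth / rainfall depth.
C = 17.9 / 114.3
  = 0.1566.

0.1566


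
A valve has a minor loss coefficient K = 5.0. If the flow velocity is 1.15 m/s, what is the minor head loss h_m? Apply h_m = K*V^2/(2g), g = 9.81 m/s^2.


Minor loss formula: h_m = K * V^2/(2g).
V^2 = 1.15^2 = 1.3225.
V^2/(2g) = 1.3225 / 19.62 = 0.0674 m.
h_m = 5.0 * 0.0674 = 0.337 m.

0.337


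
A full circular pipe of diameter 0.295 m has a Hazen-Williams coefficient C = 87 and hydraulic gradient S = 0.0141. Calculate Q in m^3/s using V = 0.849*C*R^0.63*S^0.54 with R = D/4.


For a full circular pipe, R = D/4 = 0.295/4 = 0.0737 m.
V = 0.849 * 87 * 0.0737^0.63 * 0.0141^0.54
  = 0.849 * 87 * 0.193504 * 0.100133
  = 1.4312 m/s.
Pipe area A = pi*D^2/4 = pi*0.295^2/4 = 0.0683 m^2.
Q = A * V = 0.0683 * 1.4312 = 0.0978 m^3/s.

0.0978


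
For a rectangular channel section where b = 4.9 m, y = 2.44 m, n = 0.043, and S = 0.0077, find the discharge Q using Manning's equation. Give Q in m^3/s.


For a rectangular channel, the cross-sectional area A = b * y = 4.9 * 2.44 = 11.96 m^2.
The wetted perimeter P = b + 2y = 4.9 + 2*2.44 = 9.78 m.
Hydraulic radius R = A/P = 11.96/9.78 = 1.2225 m.
Velocity V = (1/n)*R^(2/3)*S^(1/2) = (1/0.043)*1.2225^(2/3)*0.0077^(1/2) = 2.3331 m/s.
Discharge Q = A * V = 11.96 * 2.3331 = 27.895 m^3/s.

27.895


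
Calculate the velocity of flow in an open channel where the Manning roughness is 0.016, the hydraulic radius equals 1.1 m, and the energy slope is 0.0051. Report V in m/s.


Manning's equation gives V = (1/n) * R^(2/3) * S^(1/2).
First, compute R^(2/3) = 1.1^(2/3) = 1.0656.
Next, S^(1/2) = 0.0051^(1/2) = 0.071414.
Then 1/n = 1/0.016 = 62.5.
V = 62.5 * 1.0656 * 0.071414 = 4.7562 m/s.

4.7562


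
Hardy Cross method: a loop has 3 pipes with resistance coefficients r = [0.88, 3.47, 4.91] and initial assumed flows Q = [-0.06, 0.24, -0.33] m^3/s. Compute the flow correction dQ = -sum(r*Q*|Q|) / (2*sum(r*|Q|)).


Numerator terms (r*Q*|Q|): 0.88*-0.06*|-0.06| = -0.0032; 3.47*0.24*|0.24| = 0.1999; 4.91*-0.33*|-0.33| = -0.5347.
Sum of numerator = -0.338.
Denominator terms (r*|Q|): 0.88*|-0.06| = 0.0528; 3.47*|0.24| = 0.8328; 4.91*|-0.33| = 1.6203.
2 * sum of denominator = 2 * 2.5059 = 5.0118.
dQ = --0.338 / 5.0118 = 0.0674 m^3/s.

0.0674


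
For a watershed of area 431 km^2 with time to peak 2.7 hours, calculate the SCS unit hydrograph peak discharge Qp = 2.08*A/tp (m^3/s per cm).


SCS formula: Qp = 2.08 * A / tp.
Qp = 2.08 * 431 / 2.7
   = 896.48 / 2.7
   = 332.03 m^3/s per cm.

332.03


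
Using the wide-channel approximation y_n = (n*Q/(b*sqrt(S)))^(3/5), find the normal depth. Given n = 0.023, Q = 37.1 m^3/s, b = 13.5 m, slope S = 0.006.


We use the wide-channel approximation y_n = (n*Q/(b*sqrt(S)))^(3/5).
sqrt(S) = sqrt(0.006) = 0.07746.
Numerator: n*Q = 0.023 * 37.1 = 0.8533.
Denominator: b*sqrt(S) = 13.5 * 0.07746 = 1.04571.
arg = 0.816.
y_n = 0.816^(3/5) = 0.8851 m.

0.8851


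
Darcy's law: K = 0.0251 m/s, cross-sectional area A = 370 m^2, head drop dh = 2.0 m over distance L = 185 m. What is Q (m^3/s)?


Darcy's law: Q = K * A * i, where i = dh/L.
Hydraulic gradient i = 2.0 / 185 = 0.010811.
Q = 0.0251 * 370 * 0.010811
  = 0.1004 m^3/s.

0.1004


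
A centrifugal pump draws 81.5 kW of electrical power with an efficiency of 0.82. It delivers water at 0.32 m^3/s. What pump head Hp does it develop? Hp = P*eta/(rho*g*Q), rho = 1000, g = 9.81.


Pump head formula: Hp = P * eta / (rho * g * Q).
Numerator: P * eta = 81.5 * 1000 * 0.82 = 66830.0 W.
Denominator: rho * g * Q = 1000 * 9.81 * 0.32 = 3139.2.
Hp = 66830.0 / 3139.2 = 21.29 m.

21.29


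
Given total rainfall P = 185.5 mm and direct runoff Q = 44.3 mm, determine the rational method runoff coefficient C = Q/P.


The runoff coefficient C = runoff depth / rainfall depth.
C = 44.3 / 185.5
  = 0.2388.

0.2388


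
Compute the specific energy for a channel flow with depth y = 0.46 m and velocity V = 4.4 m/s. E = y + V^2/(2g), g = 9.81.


Specific energy E = y + V^2/(2g).
Velocity head = V^2/(2g) = 4.4^2 / (2*9.81) = 19.36 / 19.62 = 0.9867 m.
E = 0.46 + 0.9867 = 1.4467 m.

1.4467


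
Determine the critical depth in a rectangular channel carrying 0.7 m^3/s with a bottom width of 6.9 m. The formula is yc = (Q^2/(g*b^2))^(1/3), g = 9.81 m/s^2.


Using yc = (Q^2 / (g * b^2))^(1/3):
Q^2 = 0.7^2 = 0.49.
g * b^2 = 9.81 * 6.9^2 = 9.81 * 47.61 = 467.05.
Q^2 / (g*b^2) = 0.49 / 467.05 = 0.001.
yc = 0.001^(1/3) = 0.1016 m.

0.1016


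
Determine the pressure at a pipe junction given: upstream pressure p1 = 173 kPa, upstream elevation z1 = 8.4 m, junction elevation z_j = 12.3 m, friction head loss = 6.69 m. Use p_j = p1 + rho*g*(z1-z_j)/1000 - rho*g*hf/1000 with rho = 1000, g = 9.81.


Junction pressure: p_j = p1 + rho*g*(z1 - z_j)/1000 - rho*g*hf/1000.
Elevation term = 1000*9.81*(8.4 - 12.3)/1000 = -38.259 kPa.
Friction term = 1000*9.81*6.69/1000 = 65.629 kPa.
p_j = 173 + -38.259 - 65.629 = 69.11 kPa.

69.11


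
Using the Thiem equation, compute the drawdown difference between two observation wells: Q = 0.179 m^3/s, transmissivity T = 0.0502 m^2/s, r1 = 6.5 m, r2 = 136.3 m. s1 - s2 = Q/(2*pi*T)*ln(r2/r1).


Thiem equation: s1 - s2 = Q/(2*pi*T) * ln(r2/r1).
ln(r2/r1) = ln(136.3/6.5) = 3.0431.
Q/(2*pi*T) = 0.179 / (2*pi*0.0502) = 0.179 / 0.3154 = 0.5675.
s1 - s2 = 0.5675 * 3.0431 = 1.7269 m.

1.7269


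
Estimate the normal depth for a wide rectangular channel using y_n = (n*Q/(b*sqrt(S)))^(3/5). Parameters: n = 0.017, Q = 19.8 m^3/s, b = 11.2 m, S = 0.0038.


We use the wide-channel approximation y_n = (n*Q/(b*sqrt(S)))^(3/5).
sqrt(S) = sqrt(0.0038) = 0.061644.
Numerator: n*Q = 0.017 * 19.8 = 0.3366.
Denominator: b*sqrt(S) = 11.2 * 0.061644 = 0.690413.
arg = 0.4875.
y_n = 0.4875^(3/5) = 0.6498 m.

0.6498


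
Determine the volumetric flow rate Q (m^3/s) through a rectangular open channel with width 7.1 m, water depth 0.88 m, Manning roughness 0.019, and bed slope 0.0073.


For a rectangular channel, the cross-sectional area A = b * y = 7.1 * 0.88 = 6.25 m^2.
The wetted perimeter P = b + 2y = 7.1 + 2*0.88 = 8.86 m.
Hydraulic radius R = A/P = 6.25/8.86 = 0.7052 m.
Velocity V = (1/n)*R^(2/3)*S^(1/2) = (1/0.019)*0.7052^(2/3)*0.0073^(1/2) = 3.5627 m/s.
Discharge Q = A * V = 6.25 * 3.5627 = 22.26 m^3/s.

22.26


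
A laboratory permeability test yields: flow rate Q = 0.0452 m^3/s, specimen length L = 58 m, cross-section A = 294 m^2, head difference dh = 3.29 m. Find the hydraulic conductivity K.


From K = Q*L / (A*dh):
Numerator: Q*L = 0.0452 * 58 = 2.6216.
Denominator: A*dh = 294 * 3.29 = 967.26.
K = 2.6216 / 967.26 = 0.00271 m/s.

0.00271


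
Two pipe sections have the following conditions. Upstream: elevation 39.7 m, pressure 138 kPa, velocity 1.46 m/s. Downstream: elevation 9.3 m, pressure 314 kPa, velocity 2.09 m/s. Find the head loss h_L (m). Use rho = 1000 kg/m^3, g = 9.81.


Total head at each section: H = z + p/(rho*g) + V^2/(2g).
H1 = 39.7 + 138*1000/(1000*9.81) + 1.46^2/(2*9.81)
   = 39.7 + 14.067 + 0.1086
   = 53.876 m.
H2 = 9.3 + 314*1000/(1000*9.81) + 2.09^2/(2*9.81)
   = 9.3 + 32.008 + 0.2226
   = 41.531 m.
h_L = H1 - H2 = 53.876 - 41.531 = 12.345 m.

12.345


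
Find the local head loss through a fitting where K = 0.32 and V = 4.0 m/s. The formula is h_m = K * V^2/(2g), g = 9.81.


Minor loss formula: h_m = K * V^2/(2g).
V^2 = 4.0^2 = 16.0.
V^2/(2g) = 16.0 / 19.62 = 0.8155 m.
h_m = 0.32 * 0.8155 = 0.261 m.

0.261


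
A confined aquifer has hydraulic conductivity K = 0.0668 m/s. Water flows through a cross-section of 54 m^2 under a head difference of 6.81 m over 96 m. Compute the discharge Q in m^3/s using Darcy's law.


Darcy's law: Q = K * A * i, where i = dh/L.
Hydraulic gradient i = 6.81 / 96 = 0.070938.
Q = 0.0668 * 54 * 0.070938
  = 0.2559 m^3/s.

0.2559


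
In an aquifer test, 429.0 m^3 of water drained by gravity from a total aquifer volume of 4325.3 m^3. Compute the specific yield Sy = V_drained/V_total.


Specific yield Sy = Volume drained / Total volume.
Sy = 429.0 / 4325.3
   = 0.0992.

0.0992


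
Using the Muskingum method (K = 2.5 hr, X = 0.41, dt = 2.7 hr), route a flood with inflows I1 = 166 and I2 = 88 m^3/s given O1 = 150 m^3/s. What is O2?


Muskingum coefficients:
denom = 2*K*(1-X) + dt = 2*2.5*(1-0.41) + 2.7 = 5.65.
C0 = (dt - 2*K*X)/denom = (2.7 - 2*2.5*0.41)/5.65 = 0.115.
C1 = (dt + 2*K*X)/denom = (2.7 + 2*2.5*0.41)/5.65 = 0.8407.
C2 = (2*K*(1-X) - dt)/denom = 0.0442.
O2 = C0*I2 + C1*I1 + C2*O1
   = 0.115*88 + 0.8407*166 + 0.0442*150
   = 156.32 m^3/s.

156.32


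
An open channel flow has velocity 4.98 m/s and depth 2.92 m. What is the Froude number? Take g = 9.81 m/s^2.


The Froude number is defined as Fr = V / sqrt(g*y).
g*y = 9.81 * 2.92 = 28.6452.
sqrt(g*y) = sqrt(28.6452) = 5.3521.
Fr = 4.98 / 5.3521 = 0.9305.

0.9305


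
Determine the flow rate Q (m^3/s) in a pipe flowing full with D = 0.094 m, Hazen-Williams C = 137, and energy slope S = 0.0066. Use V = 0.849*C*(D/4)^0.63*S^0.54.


For a full circular pipe, R = D/4 = 0.094/4 = 0.0235 m.
V = 0.849 * 137 * 0.0235^0.63 * 0.0066^0.54
  = 0.849 * 137 * 0.09414 * 0.066459
  = 0.7277 m/s.
Pipe area A = pi*D^2/4 = pi*0.094^2/4 = 0.0069 m^2.
Q = A * V = 0.0069 * 0.7277 = 0.0051 m^3/s.

0.0051


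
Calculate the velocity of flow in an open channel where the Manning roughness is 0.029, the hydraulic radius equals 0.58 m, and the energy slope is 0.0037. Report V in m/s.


Manning's equation gives V = (1/n) * R^(2/3) * S^(1/2).
First, compute R^(2/3) = 0.58^(2/3) = 0.6955.
Next, S^(1/2) = 0.0037^(1/2) = 0.060828.
Then 1/n = 1/0.029 = 34.48.
V = 34.48 * 0.6955 * 0.060828 = 1.4588 m/s.

1.4588


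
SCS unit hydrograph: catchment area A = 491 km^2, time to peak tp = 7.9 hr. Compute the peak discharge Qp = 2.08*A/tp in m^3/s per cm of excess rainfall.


SCS formula: Qp = 2.08 * A / tp.
Qp = 2.08 * 491 / 7.9
   = 1021.28 / 7.9
   = 129.28 m^3/s per cm.

129.28


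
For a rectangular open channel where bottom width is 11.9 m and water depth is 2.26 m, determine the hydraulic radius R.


For a rectangular section:
Flow area A = b * y = 11.9 * 2.26 = 26.89 m^2.
Wetted perimeter P = b + 2y = 11.9 + 2*2.26 = 16.42 m.
Hydraulic radius R = A/P = 26.89 / 16.42 = 1.6379 m.

1.6379


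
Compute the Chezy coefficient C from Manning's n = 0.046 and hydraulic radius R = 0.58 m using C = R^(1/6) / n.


The Chezy coefficient relates to Manning's n through C = R^(1/6) / n.
R^(1/6) = 0.58^(1/6) = 0.913211.
C = 0.913211 / 0.046 = 19.85 m^(1/2)/s.

19.85


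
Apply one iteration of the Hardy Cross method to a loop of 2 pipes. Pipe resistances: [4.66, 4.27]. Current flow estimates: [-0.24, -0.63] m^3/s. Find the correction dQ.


Numerator terms (r*Q*|Q|): 4.66*-0.24*|-0.24| = -0.2684; 4.27*-0.63*|-0.63| = -1.6948.
Sum of numerator = -1.9632.
Denominator terms (r*|Q|): 4.66*|-0.24| = 1.1184; 4.27*|-0.63| = 2.6901.
2 * sum of denominator = 2 * 3.8085 = 7.617.
dQ = --1.9632 / 7.617 = 0.2577 m^3/s.

0.2577
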